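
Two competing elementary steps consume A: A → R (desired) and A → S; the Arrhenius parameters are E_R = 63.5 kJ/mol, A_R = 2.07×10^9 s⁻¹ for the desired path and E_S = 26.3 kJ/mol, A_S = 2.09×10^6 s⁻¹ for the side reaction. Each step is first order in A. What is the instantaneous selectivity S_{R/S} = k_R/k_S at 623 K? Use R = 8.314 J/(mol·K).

0.753

With equal orders, S_{R/S} = k_R/k_S = (A_R/A_S)·exp[(E_S−E_R)/(RT)].
(E_S−E_R)/(RT) = (26.3−63.5)×10³/(8.314×623) = -37200/5180 = -7.182.
k_R/k_S = (2.07×10^9/2.09×10^6)·exp(-7.182) = 990.4 × 7.602×10^-4 = 0.753.
Since E_R > E_S, raising the temperature improves selectivity toward R.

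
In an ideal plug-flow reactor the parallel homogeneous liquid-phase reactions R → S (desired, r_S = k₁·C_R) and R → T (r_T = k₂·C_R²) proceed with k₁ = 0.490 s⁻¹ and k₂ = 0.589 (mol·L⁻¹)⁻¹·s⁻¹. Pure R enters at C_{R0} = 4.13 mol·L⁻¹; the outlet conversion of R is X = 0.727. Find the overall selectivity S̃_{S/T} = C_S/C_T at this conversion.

0.347

C_R = C_{R0}(1−X) = 1.127 mol·L⁻¹.
Along a PFR/batch, dC_S/dC_R = −r_S/(r_S+r_T) = −k₁/(k₁+k₂·C_R).
Integrating from C_{R0} to C_R: C_S = (0.490/0.589)·ln[(0.490+0.589·4.13)/(0.490+0.589·1.13)] = 0.8319·ln(2.923/1.154) = 0.7730 mol·L⁻¹.
C_T = (C_{R0}−C_R)−C_S = 2.230 mol·L⁻¹; S̃_{S/T} = 0.7730/2.230 = 0.347.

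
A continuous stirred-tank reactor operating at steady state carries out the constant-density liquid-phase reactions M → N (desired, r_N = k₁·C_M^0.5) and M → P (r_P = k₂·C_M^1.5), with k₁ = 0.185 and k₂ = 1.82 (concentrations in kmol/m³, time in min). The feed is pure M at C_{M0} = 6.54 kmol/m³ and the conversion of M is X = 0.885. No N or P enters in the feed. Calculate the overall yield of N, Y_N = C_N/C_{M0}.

Exit C_M = C_{M0}(1−X) = 6.54×0.115 = 0.7521 kmol/m³.
Rates in a CSTR are evaluated at the outlet concentration: r_N = 0.185×0.7521^0.5 = 0.1604, r_P = 1.82×0.7521^1.5 = 1.187.
Fraction of consumed M going to N: r_N/(r_N+r_P) = 0.1191.
C_N = 0.1191·C_{M0}·X = 0.1191×6.54×0.885 = 0.689 kmol/m³; Y_N = C_N/C_{M0} = 0.105.

0.105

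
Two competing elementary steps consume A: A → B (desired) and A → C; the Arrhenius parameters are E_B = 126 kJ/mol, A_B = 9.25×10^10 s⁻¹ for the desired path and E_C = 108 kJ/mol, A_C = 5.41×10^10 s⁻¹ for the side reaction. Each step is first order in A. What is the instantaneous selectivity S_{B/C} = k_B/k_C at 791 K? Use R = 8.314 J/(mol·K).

0.111

Since both paths have the same order in A, the concentration cancels and S_{B/C} = k_B/k_C = (A_B/A_C)·exp[(E_C−E_B)/(RT)].
(E_C−E_B)/(RT) = (108−126)×10³/(8.314×791) = -18000/6576 = -2.737.
k_B/k_C = (9.25×10^10/5.41×10^10)·exp(-2.737) = 1.710 × 0.06476 = 0.111.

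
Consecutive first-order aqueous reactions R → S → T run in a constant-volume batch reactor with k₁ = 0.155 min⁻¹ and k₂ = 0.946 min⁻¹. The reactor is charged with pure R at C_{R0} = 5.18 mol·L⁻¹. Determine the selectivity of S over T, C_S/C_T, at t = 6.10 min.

The intermediate concentration in a first-order A→B→C sequence is C_S = k₁C_{R0}(e^(−k₁t) − e^(−k₂t))/(k₂−k₁).
e^(−k₁t) = e^(−0.155×6.10) = e^(−0.9455) = 0.3885; e^(−k₂t) = e^(−5.771) = 0.003118.
C_S = 0.155×5.18/(0.946−0.155) × (0.3885−0.003118) = 1.015×0.3854 = 0.3912 mol·L⁻¹.
C_R = C_{R0}e^(−k₁t) = 2.012 mol·L⁻¹, so C_T = C_{R0}−C_R−C_S = 2.776 mol·L⁻¹; C_S/C_T = 0.141.

0.141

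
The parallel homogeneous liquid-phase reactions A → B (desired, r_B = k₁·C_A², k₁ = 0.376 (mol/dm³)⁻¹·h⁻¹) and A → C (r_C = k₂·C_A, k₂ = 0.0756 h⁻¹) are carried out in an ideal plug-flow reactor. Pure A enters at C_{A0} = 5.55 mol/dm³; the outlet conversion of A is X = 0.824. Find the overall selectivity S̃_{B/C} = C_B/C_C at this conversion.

C_A = C_{A0}(1−X) = 0.9768 mol/dm³.
Along a PFR/batch, dC_C/dC_A = −r_C/(r_B+r_C) = −k₂/(k₂+k₁·C_A).
Integrating from C_{A0} to C_A: C_C = (0.0756/0.376)·ln[(0.0756+0.376·5.55)/(0.0756+0.376·0.977)] = 0.2011·ln(2.162/0.4429) = 0.3188 mol/dm³.
Then C_B = (C_{A0}−C_A) − C_C = 4.573 − 0.3188 = 4.254 mol/dm³.
S̃_{B/C} = C_B/C_C = 4.254/0.3188 = 13.3.

13.3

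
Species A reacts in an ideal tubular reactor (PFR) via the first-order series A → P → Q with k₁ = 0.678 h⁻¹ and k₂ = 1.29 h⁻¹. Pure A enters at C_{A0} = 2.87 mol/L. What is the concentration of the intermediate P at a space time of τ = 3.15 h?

0.321 mol/L

Solving the coupled first-order balances gives C_P(τ) = [k₁/(k₂−k₁)]·C_{A0}·(e^(−k₁τ) − e^(−k₂τ)).
e^(−k₁τ) = e^(−0.678×3.15) = e^(−2.136) = 0.1182; e^(−k₂τ) = e^(−4.064) = 0.01719.
C_P = 0.678×2.87/(1.29−0.678) × (0.1182−0.01719) = 3.180×0.1010 = 0.3210 mol/L.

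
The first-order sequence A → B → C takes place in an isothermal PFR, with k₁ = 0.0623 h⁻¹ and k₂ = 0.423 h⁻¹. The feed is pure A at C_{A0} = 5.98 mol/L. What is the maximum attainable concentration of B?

0.633 mol/L

Evaluating C_B at τ_opt = ln(k₂/k₁)/(k₂−k₁) gives C_{B,max}/C_{A0} = (k₁/k₂)^[k₂/(k₂−k₁)].
= (0.0623/0.423)^(0.423/(0.423−0.0623)) = (0.1473)^(1.173) = 0.1058.
C_{B,max} = 0.1058×5.98 = 0.633 mol/L.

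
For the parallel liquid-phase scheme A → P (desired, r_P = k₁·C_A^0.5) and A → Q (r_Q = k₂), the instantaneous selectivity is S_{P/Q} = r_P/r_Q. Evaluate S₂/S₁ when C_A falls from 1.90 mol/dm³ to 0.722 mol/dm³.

S_{P/Q} = (k₁/k₂)·C_A^0.5, so S₂/S₁ = (C_{A,2}/C_{A,1})^0.5.
= (0.722/1.90)^0.5 = (0.3800)^0.5 = 0.616.
Selectivity toward P falls as C_A falls — high-concentration operation is favoured.

0.616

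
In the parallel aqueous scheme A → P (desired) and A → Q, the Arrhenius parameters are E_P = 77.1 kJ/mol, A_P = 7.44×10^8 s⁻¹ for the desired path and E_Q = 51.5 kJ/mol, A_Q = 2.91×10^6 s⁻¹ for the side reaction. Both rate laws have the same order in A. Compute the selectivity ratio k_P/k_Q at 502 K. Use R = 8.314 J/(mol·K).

0.554

With equal orders, S_{P/Q} = k_P/k_Q = (A_P/A_Q)·exp[(E_Q−E_P)/(RT)].
(E_Q−E_P)/(RT) = (51.5−77.1)×10³/(8.314×502) = -25600/4174 = -6.134.
k_P/k_Q = (7.44×10^8/2.91×10^6)·exp(-6.134) = 255.7 × 0.002168 = 0.554.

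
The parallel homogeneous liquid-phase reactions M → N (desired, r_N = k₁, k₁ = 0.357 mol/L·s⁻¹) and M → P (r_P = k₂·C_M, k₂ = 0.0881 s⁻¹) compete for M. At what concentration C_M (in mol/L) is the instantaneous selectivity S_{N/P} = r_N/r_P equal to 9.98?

S_{N/P} = (k₁/k₂)·C_M⁻¹ ⇒ C_M = (S·k₂/k₁)^(-1).
= (9.98×0.0881/0.357)^(-1) = (2.463)^(-1) = 0.406 mol/L.

0.406 mol/L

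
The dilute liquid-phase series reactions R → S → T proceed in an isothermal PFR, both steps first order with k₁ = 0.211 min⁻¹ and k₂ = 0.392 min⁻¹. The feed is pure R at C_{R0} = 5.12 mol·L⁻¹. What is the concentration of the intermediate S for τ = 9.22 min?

0.692 mol·L⁻¹

For first-order series with pure R initially, C_S(τ) = k₁C_{R0}/(k₂−k₁)·(e^(−k₁τ) − e^(−k₂τ)).
e^(−k₁τ) = e^(−0.211×9.22) = e^(−1.945) = 0.1429; e^(−k₂τ) = e^(−3.614) = 0.02694.
C_S = 0.211×5.12/(0.392−0.211) × (0.1429−0.02694) = 5.969×0.1160 = 0.6923 mol·L⁻¹.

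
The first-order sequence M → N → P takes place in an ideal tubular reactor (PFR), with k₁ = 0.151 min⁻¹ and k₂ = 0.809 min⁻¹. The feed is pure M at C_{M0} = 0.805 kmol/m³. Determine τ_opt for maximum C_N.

2.55 min

Setting dC_N/dτ = 0 gives τ_opt = ln(k₂/k₁)/(k₂−k₁).
= ln(0.809/0.151)/(0.809−0.151) = ln(5.358)/0.6580 = 1.679/0.6580 = 2.55 min.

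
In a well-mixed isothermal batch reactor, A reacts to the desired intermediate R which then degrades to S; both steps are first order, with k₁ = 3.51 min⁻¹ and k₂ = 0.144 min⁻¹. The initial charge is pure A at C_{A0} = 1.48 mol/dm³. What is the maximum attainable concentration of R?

1.29 mol/dm³

Evaluating C_R at t_opt = ln(k₂/k₁)/(k₂−k₁) gives C_{R,max}/C_{A0} = (k₁/k₂)^[k₂/(k₂−k₁)].
= (3.51/0.144)^(0.144/(0.144−3.51)) = (24.38)^(-0.04278) = 0.8723.
C_{R,max} = 0.8723×1.48 = 1.29 mol/dm³.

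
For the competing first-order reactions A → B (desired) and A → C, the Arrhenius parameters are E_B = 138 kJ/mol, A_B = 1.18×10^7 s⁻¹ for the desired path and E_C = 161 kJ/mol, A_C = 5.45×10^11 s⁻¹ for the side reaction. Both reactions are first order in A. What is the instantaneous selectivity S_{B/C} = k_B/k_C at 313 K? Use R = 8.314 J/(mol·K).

Since both paths have the same order in A, the concentration cancels and S_{B/C} = k_B/k_C = (A_B/A_C)·exp[(E_C−E_B)/(RT)].
(E_C−E_B)/(RT) = (161−138)×10³/(8.314×313) = 23000/2602 = 8.838.
k_B/k_C = (1.18×10^7/5.45×10^11)·exp(8.838) = 2.165×10^-5 × 6894 = 0.149.

0.149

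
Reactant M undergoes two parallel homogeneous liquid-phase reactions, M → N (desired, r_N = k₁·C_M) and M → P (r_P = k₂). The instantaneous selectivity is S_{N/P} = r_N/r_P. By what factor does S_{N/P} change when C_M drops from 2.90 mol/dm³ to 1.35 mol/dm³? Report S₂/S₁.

0.466

S_{N/P} = (k₁/k₂)·C_M, so S₂/S₁ = (C_{M,2}/C_{M,1}).
= 1.35/2.90 = 0.466.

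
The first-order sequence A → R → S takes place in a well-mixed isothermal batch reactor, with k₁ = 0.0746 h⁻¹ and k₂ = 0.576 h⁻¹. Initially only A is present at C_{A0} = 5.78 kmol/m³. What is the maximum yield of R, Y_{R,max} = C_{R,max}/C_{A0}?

0.0956

Evaluating C_R at t_opt = ln(k₂/k₁)/(k₂−k₁) gives C_{R,max}/C_{A0} = (k₁/k₂)^[k₂/(k₂−k₁)].
= (0.0746/0.576)^(0.576/(0.576−0.0746)) = (0.1295)^(1.149) = 0.09555.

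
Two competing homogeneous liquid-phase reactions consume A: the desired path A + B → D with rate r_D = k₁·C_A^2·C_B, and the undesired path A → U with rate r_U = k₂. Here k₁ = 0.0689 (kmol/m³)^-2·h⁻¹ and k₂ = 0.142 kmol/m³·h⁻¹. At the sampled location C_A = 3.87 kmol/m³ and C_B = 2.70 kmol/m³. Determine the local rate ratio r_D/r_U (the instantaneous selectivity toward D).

S_{D/U} = r_D/r_U = (k₁·C_A^2·C_B)/(k₂) = (k₁/k₂)·C_A^2·C_B.
= (0.0689×3.870^2×2.700) / (0.142) = 2.786/0.1420 = 19.6.
Since the desired path is higher order in A, keeping C_A high (PFR or concentrated feed) favours D.

19.6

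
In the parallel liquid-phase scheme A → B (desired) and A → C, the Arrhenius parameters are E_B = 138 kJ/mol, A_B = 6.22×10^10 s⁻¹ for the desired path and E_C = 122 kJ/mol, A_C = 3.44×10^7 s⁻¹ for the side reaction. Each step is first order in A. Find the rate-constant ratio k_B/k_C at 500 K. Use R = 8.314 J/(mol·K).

Since both paths have the same order in A, the concentration cancels and S_{B/C} = k_B/k_C = (A_B/A_C)·exp[(E_C−E_B)/(RT)].
(E_C−E_B)/(RT) = (122−138)×10³/(8.314×500) = -16000/4157 = -3.849.
k_B/k_C = (6.22×10^10/3.44×10^7)·exp(-3.849) = 1808 × 0.02130 = 38.5.

38.5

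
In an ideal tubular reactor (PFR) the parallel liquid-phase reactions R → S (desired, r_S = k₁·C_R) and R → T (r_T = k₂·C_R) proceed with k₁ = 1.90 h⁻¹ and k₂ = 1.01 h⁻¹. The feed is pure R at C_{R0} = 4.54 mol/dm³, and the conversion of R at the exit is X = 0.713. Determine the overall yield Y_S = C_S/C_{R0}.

0.466

C_R = C_{R0}(1−X) = 1.303 mol/dm³.
Both paths are first order in R, so the instantaneous fraction to S is constant: dC_S/d(−C_R) = k₁/(k₁+k₂) = 0.6529.
C_S = 0.6529·(C_{R0}−C_R) = 0.6529×3.237 = 2.11 mol/dm³.
Y_S = C_S/C_{R0} = 2.114/4.54 = 0.466.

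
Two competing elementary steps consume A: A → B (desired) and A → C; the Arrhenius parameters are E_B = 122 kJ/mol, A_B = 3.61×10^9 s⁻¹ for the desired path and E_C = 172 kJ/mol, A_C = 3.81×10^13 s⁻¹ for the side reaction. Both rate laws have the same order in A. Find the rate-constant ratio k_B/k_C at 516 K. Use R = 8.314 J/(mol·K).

10.9

Since both paths have the same order in A, the concentration cancels and S_{B/C} = k_B/k_C = (A_B/A_C)·exp[(E_C−E_B)/(RT)].
(E_C−E_B)/(RT) = (172−122)×10³/(8.314×516) = 50000/4290 = 11.65.
k_B/k_C = (3.61×10^9/3.81×10^13)·exp(11.65) = 9.475×10^-5 × 1.153×10^5 = 10.9.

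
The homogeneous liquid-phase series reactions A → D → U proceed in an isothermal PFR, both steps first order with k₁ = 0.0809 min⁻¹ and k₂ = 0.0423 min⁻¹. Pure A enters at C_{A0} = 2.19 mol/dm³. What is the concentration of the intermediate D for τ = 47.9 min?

0.510 mol/dm³

Solving the coupled first-order balances gives C_D(τ) = [k₁/(k₂−k₁)]·C_{A0}·(e^(−k₁τ) − e^(−k₂τ)).
e^(−k₁τ) = e^(−0.0809×47.9) = e^(−3.875) = 0.02075; e^(−k₂τ) = e^(−2.026) = 0.1318.
C_D = 0.0809×2.19/(0.0423−0.0809) × (0.02075−0.1318) = (-4.590)×(-0.1111) = 0.5099 mol/dm³.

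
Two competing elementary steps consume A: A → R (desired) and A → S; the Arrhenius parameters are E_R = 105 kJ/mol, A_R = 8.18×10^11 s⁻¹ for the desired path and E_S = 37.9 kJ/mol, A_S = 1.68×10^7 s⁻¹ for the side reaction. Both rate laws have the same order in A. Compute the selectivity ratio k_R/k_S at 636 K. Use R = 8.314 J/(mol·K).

0.150

Since both paths have the same order in A, the concentration cancels and S_{R/S} = k_R/k_S = (A_R/A_S)·exp[(E_S−E_R)/(RT)].
(E_S−E_R)/(RT) = (37.9−105)×10³/(8.314×636) = -67100/5288 = -12.69.
k_R/k_S = (8.18×10^11/1.68×10^7)·exp(-12.69) = 48690 × 3.082×10^-6 = 0.150.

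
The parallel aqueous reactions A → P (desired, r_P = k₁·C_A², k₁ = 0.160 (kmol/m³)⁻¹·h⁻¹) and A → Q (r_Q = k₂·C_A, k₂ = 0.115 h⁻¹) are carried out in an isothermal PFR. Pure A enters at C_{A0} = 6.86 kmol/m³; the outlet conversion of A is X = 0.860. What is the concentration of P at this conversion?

4.82 kmol/m³

C_A = C_{A0}(1−X) = 0.9604 kmol/m³.
Along a PFR/batch, dC_Q/dC_A = −r_Q/(r_P+r_Q) = −k₂/(k₂+k₁·C_A).
Integrating from C_{A0} to C_A: C_Q = (0.115/0.160)·ln[(0.115+0.160·6.86)/(0.115+0.160·0.960)] = 0.7188·ln(1.213/0.2687) = 1.083 kmol/m³.
Then C_P = (C_{A0}−C_A) − C_Q = 5.900 − 1.083 = 4.816 kmol/m³.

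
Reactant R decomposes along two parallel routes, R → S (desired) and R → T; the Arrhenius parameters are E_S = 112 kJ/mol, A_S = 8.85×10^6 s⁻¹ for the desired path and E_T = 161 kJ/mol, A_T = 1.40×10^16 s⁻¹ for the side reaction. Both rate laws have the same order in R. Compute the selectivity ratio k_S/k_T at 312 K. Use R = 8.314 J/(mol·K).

Since both paths have the same order in R, the concentration cancels and S_{S/T} = k_S/k_T = (A_S/A_T)·exp[(E_T−E_S)/(RT)].
(E_T−E_S)/(RT) = (161−112)×10³/(8.314×312) = 49000/2594 = 18.89.
k_S/k_T = (8.85×10^6/1.40×10^16)·exp(18.89) = 6.321×10^-10 × 1.599×10^8 = 0.101.

0.101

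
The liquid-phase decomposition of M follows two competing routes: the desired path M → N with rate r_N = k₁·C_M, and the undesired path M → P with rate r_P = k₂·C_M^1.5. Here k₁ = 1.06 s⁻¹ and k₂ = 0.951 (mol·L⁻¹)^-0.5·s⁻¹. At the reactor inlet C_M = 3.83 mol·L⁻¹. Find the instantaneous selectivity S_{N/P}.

0.570

S_{N/P} = r_N/r_P = (k₁·C_M)/(k₂·C_M^1.5) = (k₁/k₂)·C_M^-0.5.
= (1.06×3.830) / (0.951×3.830^1.5) = 4.060/7.128 = 0.570.
The undesired path is higher order in M, so low C_M (CSTR or dilute feed) favours N.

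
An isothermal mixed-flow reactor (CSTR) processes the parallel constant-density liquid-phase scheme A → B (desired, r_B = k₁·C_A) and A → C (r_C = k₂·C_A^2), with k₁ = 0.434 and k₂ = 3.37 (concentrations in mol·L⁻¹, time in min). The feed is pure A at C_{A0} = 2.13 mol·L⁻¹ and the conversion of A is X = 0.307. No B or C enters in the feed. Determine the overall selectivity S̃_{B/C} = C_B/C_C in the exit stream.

0.0872

Exit C_A = C_{A0}(1−X) = 2.13×0.693 = 1.476 mol·L⁻¹.
Rates in a CSTR are evaluated at the outlet concentration: r_B = 0.434×1.476 = 0.6406, r_C = 3.37×1.476^2 = 7.343.
Overall selectivity = C_B/C_C = r_Bτ/(r_Cτ) = r_B/r_C = 0.0872.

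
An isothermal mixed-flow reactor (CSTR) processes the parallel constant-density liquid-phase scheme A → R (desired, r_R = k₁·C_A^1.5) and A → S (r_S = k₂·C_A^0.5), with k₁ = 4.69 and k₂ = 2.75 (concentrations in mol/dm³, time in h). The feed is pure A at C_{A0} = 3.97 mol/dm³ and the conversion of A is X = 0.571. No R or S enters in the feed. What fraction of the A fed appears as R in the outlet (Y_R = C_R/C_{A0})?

Exit C_A = C_{A0}(1−X) = 3.97×0.429 = 1.703 mol/dm³.
A CSTR operates uniformly at the exit composition, giving r_R = 10.42 and r_S = 3.589 (each k·C_A^n at C_A = 1.703).
Fraction of consumed A going to R: r_R/(r_R+r_S) = 0.7439.
C_R = 0.7439·C_{A0}·X = 0.7439×3.97×0.571 = 1.69 mol/dm³; Y_R = C_R/C_{A0} = 0.425.

0.425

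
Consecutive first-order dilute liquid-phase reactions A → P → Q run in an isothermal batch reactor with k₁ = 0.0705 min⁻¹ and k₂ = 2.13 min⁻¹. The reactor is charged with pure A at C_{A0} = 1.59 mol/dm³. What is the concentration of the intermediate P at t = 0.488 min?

The intermediate concentration in a first-order A→B→C sequence is C_P = k₁C_{A0}(e^(−k₁t) − e^(−k₂t))/(k₂−k₁).
e^(−k₁t) = e^(−0.0705×0.488) = e^(−0.03440) = 0.9662; e^(−k₂t) = e^(−1.039) = 0.3537.
C_P = 0.0705×1.59/(2.13−0.0705) × (0.9662−0.3537) = 0.05443×0.6125 = 0.03334 mol/dm³.

0.0333 mol/dm³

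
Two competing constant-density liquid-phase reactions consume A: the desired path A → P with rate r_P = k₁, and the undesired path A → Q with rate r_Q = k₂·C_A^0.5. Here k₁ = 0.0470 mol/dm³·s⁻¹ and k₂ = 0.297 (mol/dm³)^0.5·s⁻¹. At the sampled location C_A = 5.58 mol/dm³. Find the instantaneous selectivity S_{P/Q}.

S_{P/Q} = r_P/r_Q = (k₁)/(k₂·C_A^0.5) = (k₁/k₂)·C_A^-0.5.
= (0.0470) / (0.297×5.580^0.5) = 0.04700/0.7016 = 0.0670.
The undesired path is higher order in A, so low C_A (CSTR or dilute feed) favours P.

0.0670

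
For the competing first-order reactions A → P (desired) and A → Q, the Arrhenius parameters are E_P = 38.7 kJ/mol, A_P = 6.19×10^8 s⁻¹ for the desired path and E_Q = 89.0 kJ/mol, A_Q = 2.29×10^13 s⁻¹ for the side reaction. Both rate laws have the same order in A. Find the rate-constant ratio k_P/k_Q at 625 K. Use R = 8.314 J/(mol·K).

0.432

With equal orders, S_{P/Q} = k_P/k_Q = (A_P/A_Q)·exp[(E_Q−E_P)/(RT)].
(E_Q−E_P)/(RT) = (89.0−38.7)×10³/(8.314×625) = 50300/5196 = 9.680.
k_P/k_Q = (6.19×10^8/2.29×10^13)·exp(9.680) = 2.703×10^-5 × 15995 = 0.432.
Since E_P < E_Q, lowering the temperature improves selectivity toward P.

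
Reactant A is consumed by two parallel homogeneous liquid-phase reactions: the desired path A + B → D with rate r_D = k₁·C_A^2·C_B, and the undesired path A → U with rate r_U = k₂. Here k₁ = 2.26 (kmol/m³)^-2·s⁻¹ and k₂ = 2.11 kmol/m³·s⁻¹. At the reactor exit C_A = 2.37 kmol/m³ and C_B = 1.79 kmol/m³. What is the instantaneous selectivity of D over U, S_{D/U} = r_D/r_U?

10.8

S_{D/U} = r_D/r_U = (k₁·C_A^2·C_B)/(k₂) = (k₁/k₂)·C_A^2·C_B.
= (2.26×2.370^2×1.790) / (2.11) = 22.72/2.110 = 10.8.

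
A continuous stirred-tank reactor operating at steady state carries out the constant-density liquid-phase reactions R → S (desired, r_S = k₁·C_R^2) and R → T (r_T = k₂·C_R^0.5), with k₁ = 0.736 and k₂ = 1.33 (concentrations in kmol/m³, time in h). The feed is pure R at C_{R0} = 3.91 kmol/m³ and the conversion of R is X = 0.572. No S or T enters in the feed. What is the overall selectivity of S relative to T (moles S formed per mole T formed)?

1.20

Exit C_R = C_{R0}(1−X) = 3.91×0.428 = 1.673 kmol/m³.
In a CSTR the entire volume is at exit conditions, so r_S = 0.736×1.673^2 = 2.061 and r_T = 1.33×1.673^0.5 = 1.721.
Overall selectivity = C_S/C_T = r_Sτ/(r_Tτ) = r_S/r_T = 1.20.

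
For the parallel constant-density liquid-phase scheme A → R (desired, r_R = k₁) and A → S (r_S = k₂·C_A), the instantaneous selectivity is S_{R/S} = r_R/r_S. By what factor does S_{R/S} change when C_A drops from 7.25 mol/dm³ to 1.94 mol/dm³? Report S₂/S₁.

S_{R/S} = (k₁/k₂)·C_A⁻¹, so S₂/S₁ = (C_{A,2}/C_{A,1})⁻¹.
= 7.25/1.94 = 3.74.

3.74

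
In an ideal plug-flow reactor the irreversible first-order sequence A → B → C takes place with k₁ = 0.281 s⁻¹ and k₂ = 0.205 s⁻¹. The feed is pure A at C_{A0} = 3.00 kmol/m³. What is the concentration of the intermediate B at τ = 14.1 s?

0.405 kmol/m³

The intermediate concentration in a first-order A→B→C sequence is C_B = k₁C_{A0}(e^(−k₁τ) − e^(−k₂τ))/(k₂−k₁).
e^(−k₁τ) = e^(−0.281×14.1) = e^(−3.962) = 0.01902; e^(−k₂τ) = e^(−2.890) = 0.05555.
C_B = 0.281×3.00/(0.205−0.281) × (0.01902−0.05555) = (-11.09)×(-0.03653) = 0.4051 kmol/m³.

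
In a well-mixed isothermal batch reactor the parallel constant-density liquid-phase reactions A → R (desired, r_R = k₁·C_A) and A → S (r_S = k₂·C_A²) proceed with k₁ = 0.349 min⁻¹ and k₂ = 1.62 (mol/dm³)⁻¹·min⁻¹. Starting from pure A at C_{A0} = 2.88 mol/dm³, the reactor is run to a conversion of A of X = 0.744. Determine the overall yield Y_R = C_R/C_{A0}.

0.0881

C_A = C_{A0}(1−X) = 0.7373 mol/dm³.
Along a PFR/batch, dC_R/dC_A = −r_R/(r_R+r_S) = −k₁/(k₁+k₂·C_A).
Integrating from C_{A0} to C_A: C_R = (0.349/1.62)·ln[(0.349+1.62·2.88)/(0.349+1.62·0.737)] = 0.2154·ln(5.015/1.543) = 0.2539 mol/dm³.
Y_R = C_R/C_{A0} = 0.2539/2.88 = 0.0881.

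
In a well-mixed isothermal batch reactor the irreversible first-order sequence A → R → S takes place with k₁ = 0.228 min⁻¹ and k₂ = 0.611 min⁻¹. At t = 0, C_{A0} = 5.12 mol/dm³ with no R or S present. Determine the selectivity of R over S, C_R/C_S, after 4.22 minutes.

0.418

For first-order series with pure A initially, C_R(t) = k₁C_{A0}/(k₂−k₁)·(e^(−k₁t) − e^(−k₂t)).
e^(−k₁t) = e^(−0.228×4.22) = e^(−0.9622) = 0.3821; e^(−k₂t) = e^(−2.578) = 0.07589.
C_R = 0.228×5.12/(0.611−0.228) × (0.3821−0.07589) = 3.048×0.3062 = 0.9332 mol/dm³.
C_A = C_{A0}e^(−k₁t) = 1.956 mol/dm³, so C_S = C_{A0}−C_A−C_R = 2.231 mol/dm³; C_R/C_S = 0.418.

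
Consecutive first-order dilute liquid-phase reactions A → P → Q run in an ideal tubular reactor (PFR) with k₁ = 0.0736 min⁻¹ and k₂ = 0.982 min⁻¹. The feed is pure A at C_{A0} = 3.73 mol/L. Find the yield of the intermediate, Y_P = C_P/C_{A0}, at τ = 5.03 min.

For first-order series with pure A initially, C_P(τ) = k₁C_{A0}/(k₂−k₁)·(e^(−k₁τ) − e^(−k₂τ)).
e^(−k₁τ) = e^(−0.0736×5.03) = e^(−0.3702) = 0.6906; e^(−k₂τ) = e^(−4.939) = 0.007158.
C_P = 0.0736×3.73/(0.982−0.0736) × (0.6906−0.007158) = 0.3022×0.6834 = 0.2065 mol/L.
Y_P = C_P/C_{A0} = 0.2065/3.73 = 0.0554.

0.0554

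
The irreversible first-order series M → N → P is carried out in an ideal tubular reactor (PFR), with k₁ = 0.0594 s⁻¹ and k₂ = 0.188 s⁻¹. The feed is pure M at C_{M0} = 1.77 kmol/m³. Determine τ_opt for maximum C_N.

8.96 s

For first-order series the maximum of C_N occurs at τ_opt = ln(k₂/k₁)/(k₂−k₁).
= ln(0.188/0.0594)/(0.188−0.0594) = ln(3.165)/0.1286 = 1.152/0.1286 = 8.96 s.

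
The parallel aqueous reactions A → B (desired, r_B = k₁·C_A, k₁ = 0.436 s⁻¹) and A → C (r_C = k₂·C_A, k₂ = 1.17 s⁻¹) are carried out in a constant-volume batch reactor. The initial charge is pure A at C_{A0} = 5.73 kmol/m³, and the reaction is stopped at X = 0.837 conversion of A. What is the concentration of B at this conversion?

1.30 kmol/m³

C_A = C_{A0}(1−X) = 0.9340 kmol/m³.
Both paths are first order in A, so the instantaneous fraction to B is constant: dC_B/d(−C_A) = k₁/(k₁+k₂) = 0.2715.
C_B = 0.2715·(C_{A0}−C_A) = 0.2715×4.796 = 1.30 kmol/m³.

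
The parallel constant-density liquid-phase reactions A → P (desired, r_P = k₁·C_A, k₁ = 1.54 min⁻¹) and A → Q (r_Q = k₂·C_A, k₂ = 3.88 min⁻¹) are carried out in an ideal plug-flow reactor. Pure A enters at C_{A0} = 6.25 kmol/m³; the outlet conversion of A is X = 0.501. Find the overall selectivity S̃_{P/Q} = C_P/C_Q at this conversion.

C_A = C_{A0}(1−X) = 3.119 kmol/m³.
Both paths are first order in A, so the instantaneous fraction to P is constant: dC_P/d(−C_A) = k₁/(k₁+k₂) = 0.2841.
C_P = 0.2841·(C_{A0}−C_A) = 0.2841×3.131 = 0.890 kmol/m³.
C_Q = (C_{A0}−C_A)−C_P = 2.242 kmol/m³; S̃_{P/Q} = 0.8897/2.242 = 0.397.

0.397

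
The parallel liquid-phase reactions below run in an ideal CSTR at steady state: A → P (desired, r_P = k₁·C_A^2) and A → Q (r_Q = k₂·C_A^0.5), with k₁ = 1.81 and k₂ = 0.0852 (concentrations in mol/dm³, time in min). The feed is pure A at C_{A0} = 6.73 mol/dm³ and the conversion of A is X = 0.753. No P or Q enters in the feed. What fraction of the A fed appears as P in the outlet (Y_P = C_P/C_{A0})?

Exit C_A = C_{A0}(1−X) = 6.73×0.247 = 1.662 mol/dm³.
A CSTR operates uniformly at the exit composition, giving r_P = 5.002 and r_Q = 0.1098 (each k·C_A^n at C_A = 1.662).
Fraction of consumed A going to P: r_P/(r_P+r_Q) = 0.9785.
C_P = 0.9785·C_{A0}·X = 0.9785×6.73×0.753 = 4.96 mol/dm³; Y_P = C_P/C_{A0} = 0.737.

0.737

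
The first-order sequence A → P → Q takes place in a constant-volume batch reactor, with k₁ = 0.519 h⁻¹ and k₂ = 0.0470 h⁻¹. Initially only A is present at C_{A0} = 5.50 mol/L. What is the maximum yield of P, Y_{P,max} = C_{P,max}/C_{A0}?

0.787

At the optimum, C_{P,max}/C_{A0} = (k₁/k₂)^[k₂/(k₂−k₁)].
= (0.519/0.0470)^(0.0470/(0.0470−0.519)) = (11.04)^(-0.09958) = 0.7873.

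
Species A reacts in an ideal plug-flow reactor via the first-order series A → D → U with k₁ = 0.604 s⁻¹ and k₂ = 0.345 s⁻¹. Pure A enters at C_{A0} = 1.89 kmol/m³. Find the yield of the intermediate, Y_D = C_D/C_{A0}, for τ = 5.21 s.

0.286

Solving the coupled first-order balances gives C_D(τ) = [k₁/(k₂−k₁)]·C_{A0}·(e^(−k₁τ) − e^(−k₂τ)).
e^(−k₁τ) = e^(−0.604×5.21) = e^(−3.147) = 0.04299; e^(−k₂τ) = e^(−1.797) = 0.1657.
C_D = 0.604×1.89/(0.345−0.604) × (0.04299−0.1657) = (-4.408)×(-0.1227) = 0.5410 kmol/m³.
Y_D = C_D/C_{A0} = 0.5410/1.89 = 0.286.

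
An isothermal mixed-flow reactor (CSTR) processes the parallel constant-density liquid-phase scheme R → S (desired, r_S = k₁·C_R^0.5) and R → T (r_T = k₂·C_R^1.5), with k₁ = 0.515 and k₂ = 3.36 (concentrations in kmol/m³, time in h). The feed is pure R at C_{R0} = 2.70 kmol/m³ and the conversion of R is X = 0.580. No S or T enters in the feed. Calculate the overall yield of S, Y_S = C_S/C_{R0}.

Exit C_R = C_{R0}(1−X) = 2.70×0.420 = 1.134 kmol/m³.
Rates in a CSTR are evaluated at the outlet concentration: r_S = 0.515×1.134^0.5 = 0.5484, r_T = 3.36×1.134^1.5 = 4.058.
Fraction of consumed R going to S: r_S/(r_S+r_T) = 0.1191.
C_S = 0.1191·C_{R0}·X = 0.1191×2.70×0.580 = 0.186 kmol/m³; Y_S = C_S/C_{R0} = 0.0691.

0.0691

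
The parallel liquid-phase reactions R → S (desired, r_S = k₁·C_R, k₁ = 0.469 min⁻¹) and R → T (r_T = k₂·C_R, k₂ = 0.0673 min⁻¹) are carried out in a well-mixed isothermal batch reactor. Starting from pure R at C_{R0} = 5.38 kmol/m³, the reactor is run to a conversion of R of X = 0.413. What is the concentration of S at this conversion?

C_R = C_{R0}(1−X) = 3.158 kmol/m³.
Both paths are first order in R, so the instantaneous fraction to S is constant: dC_S/d(−C_R) = k₁/(k₁+k₂) = 0.8745.
C_S = 0.8745·(C_{R0}−C_R) = 0.8745×2.222 = 1.94 kmol/m³.

1.94 kmol/m³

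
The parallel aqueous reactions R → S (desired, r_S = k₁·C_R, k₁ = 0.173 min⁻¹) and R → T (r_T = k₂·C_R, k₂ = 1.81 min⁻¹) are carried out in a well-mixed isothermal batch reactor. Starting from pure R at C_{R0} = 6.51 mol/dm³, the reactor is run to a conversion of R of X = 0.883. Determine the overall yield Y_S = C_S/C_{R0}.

0.0770

C_R = C_{R0}(1−X) = 0.7617 mol/dm³.
Both paths are first order in R, so the instantaneous fraction to S is constant: dC_S/d(−C_R) = k₁/(k₁+k₂) = 0.08724.
C_S = 0.08724·(C_{R0}−C_R) = 0.08724×5.748 = 0.501 mol/dm³.
Y_S = C_S/C_{R0} = 0.5015/6.51 = 0.0770.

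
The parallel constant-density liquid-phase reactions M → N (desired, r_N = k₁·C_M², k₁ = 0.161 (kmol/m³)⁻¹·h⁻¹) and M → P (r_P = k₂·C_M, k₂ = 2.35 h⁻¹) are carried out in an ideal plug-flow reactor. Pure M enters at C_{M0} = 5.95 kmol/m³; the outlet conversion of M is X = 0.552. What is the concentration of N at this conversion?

C_M = C_{M0}(1−X) = 2.666 kmol/m³.
Along a PFR/batch, dC_P/dC_M = −r_P/(r_N+r_P) = −k₂/(k₂+k₁·C_M).
Integrating from C_{M0} to C_M: C_P = (2.35/0.161)·ln[(2.35+0.161·5.95)/(2.35+0.161·2.67)] = 14.60·ln(3.308/2.779) = 2.542 kmol/m³.
Then C_N = (C_{M0}−C_M) − C_P = 3.284 − 2.542 = 0.7420 kmol/m³.

0.742 kmol/m³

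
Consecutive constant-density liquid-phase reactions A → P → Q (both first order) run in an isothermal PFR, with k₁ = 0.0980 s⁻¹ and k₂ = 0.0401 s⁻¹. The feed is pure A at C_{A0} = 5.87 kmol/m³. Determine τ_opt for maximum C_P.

15.4 s

The intermediate peaks when r₁ = r₂, i.e. k₁e^(−k₁τ) = k₂e^(−k₂τ), giving τ_opt = ln(k₂/k₁)/(k₂−k₁).
= ln(0.0401/0.0980)/(0.0401−0.0980) = ln(0.4092)/-0.05790 = -0.8936/-0.05790 = 15.4 s.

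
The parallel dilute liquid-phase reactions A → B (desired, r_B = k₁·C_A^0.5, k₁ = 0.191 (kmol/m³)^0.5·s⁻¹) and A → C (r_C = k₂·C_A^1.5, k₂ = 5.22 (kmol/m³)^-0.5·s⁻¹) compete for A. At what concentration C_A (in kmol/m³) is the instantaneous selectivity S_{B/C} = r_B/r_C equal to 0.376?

0.0973 kmol/m³

S_{B/C} = (k₁/k₂)·C_A⁻¹ ⇒ C_A = (S·k₂/k₁)^(-1).
= (0.376×5.22/0.191)^(-1) = (10.28)^(-1) = 0.0973 kmol/m³.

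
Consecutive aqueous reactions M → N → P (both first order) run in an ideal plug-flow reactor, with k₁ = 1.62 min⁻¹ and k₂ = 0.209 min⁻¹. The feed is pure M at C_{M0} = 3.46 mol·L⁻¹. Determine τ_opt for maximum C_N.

For first-order series the maximum of C_N occurs at τ_opt = ln(k₂/k₁)/(k₂−k₁).
= ln(0.209/1.62)/(0.209−1.62) = ln(0.1290)/-1.411 = -2.048/-1.411 = 1.45 min.

1.45 min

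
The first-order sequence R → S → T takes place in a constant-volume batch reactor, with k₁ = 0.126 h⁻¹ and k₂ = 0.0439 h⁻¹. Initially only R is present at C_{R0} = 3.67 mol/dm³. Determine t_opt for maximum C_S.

12.8 h

For first-order series the maximum of C_S occurs at t_opt = ln(k₂/k₁)/(k₂−k₁).
= ln(0.0439/0.126)/(0.0439−0.126) = ln(0.3484)/-0.08210 = -1.054/-0.08210 = 12.8 h.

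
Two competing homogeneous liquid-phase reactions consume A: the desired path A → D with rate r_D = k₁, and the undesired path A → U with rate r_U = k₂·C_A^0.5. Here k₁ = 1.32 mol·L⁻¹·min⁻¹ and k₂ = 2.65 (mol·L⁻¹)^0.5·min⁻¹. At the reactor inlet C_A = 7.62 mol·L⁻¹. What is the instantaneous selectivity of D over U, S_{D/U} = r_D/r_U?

S_{D/U} = r_D/r_U = (k₁)/(k₂·C_A^0.5) = (k₁/k₂)·C_A^-0.5.
= (1.32) / (2.65×7.620^0.5) = 1.320/7.315 = 0.180.
The undesired path is higher order in A, so low C_A (CSTR or dilute feed) favours D.

0.180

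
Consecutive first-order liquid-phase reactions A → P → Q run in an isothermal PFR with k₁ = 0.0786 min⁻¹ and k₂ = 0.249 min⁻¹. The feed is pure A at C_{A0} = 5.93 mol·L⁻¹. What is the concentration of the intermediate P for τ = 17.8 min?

0.643 mol·L⁻¹

The intermediate concentration in a first-order A→B→C sequence is C_P = k₁C_{A0}(e^(−k₁τ) − e^(−k₂τ))/(k₂−k₁).
e^(−k₁τ) = e^(−0.0786×17.8) = e^(−1.399) = 0.2468; e^(−k₂τ) = e^(−4.432) = 0.01189.
C_P = 0.0786×5.93/(0.249−0.0786) × (0.2468−0.01189) = 2.735×0.2349 = 0.6426 mol·L⁻¹.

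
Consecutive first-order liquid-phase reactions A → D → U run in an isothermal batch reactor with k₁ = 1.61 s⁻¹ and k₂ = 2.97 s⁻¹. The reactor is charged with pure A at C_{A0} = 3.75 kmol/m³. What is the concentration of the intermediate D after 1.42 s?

For first-order series with pure A initially, C_D(t) = k₁C_{A0}/(k₂−k₁)·(e^(−k₁t) − e^(−k₂t)).
e^(−k₁t) = e^(−1.61×1.42) = e^(−2.286) = 0.1017; e^(−k₂t) = e^(−4.217) = 0.01474.
C_D = 1.61×3.75/(2.97−1.61) × (0.1017−0.01474) = 4.439×0.08692 = 0.3858 kmol/m³.

0.386 kmol/m³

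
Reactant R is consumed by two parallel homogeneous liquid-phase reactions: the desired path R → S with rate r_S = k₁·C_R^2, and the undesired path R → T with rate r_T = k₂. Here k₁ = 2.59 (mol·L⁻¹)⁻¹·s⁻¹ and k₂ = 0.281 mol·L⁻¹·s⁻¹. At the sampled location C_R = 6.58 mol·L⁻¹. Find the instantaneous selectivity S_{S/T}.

399

S_{S/T} = r_S/r_T = (k₁·C_R^2)/(k₂) = (k₁/k₂)·C_R^2.
= (2.59×6.580^2) / (0.281) = 112.1/0.2810 = 399.
Since the desired path is higher order in R, keeping C_R high (PFR or concentrated feed) favours S.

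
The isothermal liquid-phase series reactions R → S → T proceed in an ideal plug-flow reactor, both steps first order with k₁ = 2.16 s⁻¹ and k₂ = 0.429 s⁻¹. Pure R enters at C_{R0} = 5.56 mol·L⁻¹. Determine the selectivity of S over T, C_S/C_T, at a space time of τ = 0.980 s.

3.18

Solving the coupled first-order balances gives C_S(τ) = [k₁/(k₂−k₁)]·C_{R0}·(e^(−k₁τ) − e^(−k₂τ)).
e^(−k₁τ) = e^(−2.16×0.980) = e^(−2.117) = 0.1204; e^(−k₂τ) = e^(−0.4204) = 0.6568.
C_S = 2.16×5.56/(0.429−2.16) × (0.1204−0.6568) = (-6.938)×(-0.5364) = 3.721 mol·L⁻¹.
C_R = C_{R0}e^(−k₁τ) = 0.6695 mol·L⁻¹, so C_T = C_{R0}−C_R−C_S = 1.169 mol·L⁻¹; C_S/C_T = 3.18.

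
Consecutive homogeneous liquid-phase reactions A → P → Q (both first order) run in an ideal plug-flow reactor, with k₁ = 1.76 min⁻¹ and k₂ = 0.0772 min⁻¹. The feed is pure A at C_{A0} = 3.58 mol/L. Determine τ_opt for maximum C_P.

The intermediate peaks when r₁ = r₂, i.e. k₁e^(−k₁τ) = k₂e^(−k₂τ), giving τ_opt = ln(k₂/k₁)/(k₂−k₁).
= ln(0.0772/1.76)/(0.0772−1.76) = ln(0.04386)/-1.683 = -3.127/-1.683 = 1.86 min.

1.86 min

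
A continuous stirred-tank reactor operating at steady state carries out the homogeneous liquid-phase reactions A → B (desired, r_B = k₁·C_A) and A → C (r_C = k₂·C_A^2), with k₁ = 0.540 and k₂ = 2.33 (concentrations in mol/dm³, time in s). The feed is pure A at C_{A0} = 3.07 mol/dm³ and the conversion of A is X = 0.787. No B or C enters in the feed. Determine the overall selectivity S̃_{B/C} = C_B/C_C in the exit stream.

Exit C_A = C_{A0}(1−X) = 3.07×0.213 = 0.6539 mol/dm³.
A CSTR operates uniformly at the exit composition, giving r_B = 0.3531 and r_C = 0.9963 (each k·C_A^n at C_A = 0.6539).
Overall selectivity = C_B/C_C = r_Bτ/(r_Cτ) = r_B/r_C = 0.354.

0.354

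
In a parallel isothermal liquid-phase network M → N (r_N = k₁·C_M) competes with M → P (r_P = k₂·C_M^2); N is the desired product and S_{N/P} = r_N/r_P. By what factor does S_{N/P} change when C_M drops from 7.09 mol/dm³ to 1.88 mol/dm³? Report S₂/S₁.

S_{N/P} = (k₁/k₂)·C_M⁻¹, so S₂/S₁ = (C_{M,2}/C_{M,1})⁻¹.
= 7.09/1.88 = 3.77.
Selectivity toward N rises as C_M falls — low-concentration operation is favoured.

3.77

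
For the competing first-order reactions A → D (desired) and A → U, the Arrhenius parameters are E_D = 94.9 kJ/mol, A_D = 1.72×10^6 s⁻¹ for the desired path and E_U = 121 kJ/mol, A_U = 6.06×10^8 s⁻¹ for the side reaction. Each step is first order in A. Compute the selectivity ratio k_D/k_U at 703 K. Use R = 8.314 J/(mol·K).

k_D/k_U = (A_D/A_U)·exp[−(E_D−E_U)/(RT)] = (A_D/A_U)·exp[(E_U−E_D)/(RT)].
(E_U−E_D)/(RT) = (121−94.9)×10³/(8.314×703) = 26100/5845 = 4.466.
k_D/k_U = (1.72×10^6/6.06×10^8)·exp(4.466) = 0.002838 × 86.97 = 0.247.

0.247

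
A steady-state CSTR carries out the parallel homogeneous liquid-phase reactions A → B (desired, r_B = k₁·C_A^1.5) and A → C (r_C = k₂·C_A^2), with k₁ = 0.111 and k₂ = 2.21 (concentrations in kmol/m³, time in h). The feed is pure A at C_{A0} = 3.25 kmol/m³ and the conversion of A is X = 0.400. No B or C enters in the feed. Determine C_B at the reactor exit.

Exit C_A = C_{A0}(1−X) = 3.25×0.600 = 1.950 kmol/m³.
Rates in a CSTR are evaluated at the outlet concentration: r_B = 0.111×1.950^1.5 = 0.3023, r_C = 2.21×1.950^2 = 8.404.
Fraction of consumed A going to B: r_B/(r_B+r_C) = 0.03472.
C_B = 0.03472·C_{A0}·X = 0.03472×3.25×0.400 = 0.0451 kmol/m³.

0.0451 kmol/m³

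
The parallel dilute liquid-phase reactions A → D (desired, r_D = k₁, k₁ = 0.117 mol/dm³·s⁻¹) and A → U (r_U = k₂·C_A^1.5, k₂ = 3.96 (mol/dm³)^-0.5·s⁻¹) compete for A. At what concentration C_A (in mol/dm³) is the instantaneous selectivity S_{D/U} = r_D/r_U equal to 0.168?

S_{D/U} = (k₁/k₂)·C_A^-1.5 ⇒ C_A = (S·k₂/k₁)^(1/(-1.5)).
= (0.168×3.96/0.117)^(-0.6667) = (5.686)^(-0.6667) = 0.314 mol/dm³.

0.314 mol/dm³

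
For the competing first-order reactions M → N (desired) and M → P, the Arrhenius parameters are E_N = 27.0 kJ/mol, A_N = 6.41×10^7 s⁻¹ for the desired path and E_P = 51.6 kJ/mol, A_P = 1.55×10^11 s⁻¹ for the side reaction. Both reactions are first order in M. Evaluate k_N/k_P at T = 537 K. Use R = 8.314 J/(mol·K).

Since both paths have the same order in M, the concentration cancels and S_{N/P} = k_N/k_P = (A_N/A_P)·exp[(E_P−E_N)/(RT)].
(E_P−E_N)/(RT) = (51.6−27.0)×10³/(8.314×537) = 24600/4465 = 5.510.
k_N/k_P = (6.41×10^7/1.55×10^11)·exp(5.510) = 4.135×10^-4 × 247.1 = 0.102.

0.102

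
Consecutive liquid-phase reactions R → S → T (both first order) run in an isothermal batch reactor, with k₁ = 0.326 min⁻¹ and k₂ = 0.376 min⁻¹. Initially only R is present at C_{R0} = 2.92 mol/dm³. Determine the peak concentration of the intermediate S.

0.999 mol/dm³

Evaluating C_S at t_opt = ln(k₂/k₁)/(k₂−k₁) gives C_{S,max}/C_{R0} = (k₁/k₂)^[k₂/(k₂−k₁)].
= (0.326/0.376)^(0.376/(0.376−0.326)) = (0.8670)^(7.520) = 0.3420.
C_{S,max} = 0.3420×2.92 = 0.999 mol/dm³.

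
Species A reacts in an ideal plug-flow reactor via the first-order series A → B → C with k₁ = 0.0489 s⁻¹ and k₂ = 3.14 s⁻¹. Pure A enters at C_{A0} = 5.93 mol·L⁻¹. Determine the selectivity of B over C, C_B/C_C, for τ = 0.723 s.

0.646

The intermediate concentration in a first-order A→B→C sequence is C_B = k₁C_{A0}(e^(−k₁τ) − e^(−k₂τ))/(k₂−k₁).
e^(−k₁τ) = e^(−0.0489×0.723) = e^(−0.03535) = 0.9653; e^(−k₂τ) = e^(−2.270) = 0.1033.
C_B = 0.0489×5.93/(3.14−0.0489) × (0.9653−0.1033) = 0.09381×0.8620 = 0.08086 mol·L⁻¹.
C_A = C_{A0}e^(−k₁τ) = 5.724 mol·L⁻¹, so C_C = C_{A0}−C_A−C_B = 0.1251 mol·L⁻¹; C_B/C_C = 0.646.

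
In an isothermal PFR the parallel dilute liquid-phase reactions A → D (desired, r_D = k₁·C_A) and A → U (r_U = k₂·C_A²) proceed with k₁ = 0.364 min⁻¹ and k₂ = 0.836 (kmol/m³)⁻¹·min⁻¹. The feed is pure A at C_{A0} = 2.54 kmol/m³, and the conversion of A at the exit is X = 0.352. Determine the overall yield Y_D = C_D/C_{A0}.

0.0613

C_A = C_{A0}(1−X) = 1.646 kmol/m³.
Along a PFR/batch, dC_D/dC_A = −r_D/(r_D+r_U) = −k₁/(k₁+k₂·C_A).
Integrating from C_{A0} to C_A: C_D = (0.364/0.836)·ln[(0.364+0.836·2.54)/(0.364+0.836·1.65)] = 0.4354·ln(2.487/1.740) = 0.1556 kmol/m³.
Y_D = C_D/C_{A0} = 0.1556/2.54 = 0.0613.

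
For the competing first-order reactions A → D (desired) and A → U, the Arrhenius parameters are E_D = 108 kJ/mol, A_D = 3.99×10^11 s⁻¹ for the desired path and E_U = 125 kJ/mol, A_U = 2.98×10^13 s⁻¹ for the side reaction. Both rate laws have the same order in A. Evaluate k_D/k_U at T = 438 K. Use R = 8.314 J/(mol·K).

With equal orders, S_{D/U} = k_D/k_U = (A_D/A_U)·exp[(E_U−E_D)/(RT)].
(E_U−E_D)/(RT) = (125−108)×10³/(8.314×438) = 17000/3642 = 4.668.
k_D/k_U = (3.99×10^11/2.98×10^13)·exp(4.668) = 0.01339 × 106.5 = 1.43.

1.43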